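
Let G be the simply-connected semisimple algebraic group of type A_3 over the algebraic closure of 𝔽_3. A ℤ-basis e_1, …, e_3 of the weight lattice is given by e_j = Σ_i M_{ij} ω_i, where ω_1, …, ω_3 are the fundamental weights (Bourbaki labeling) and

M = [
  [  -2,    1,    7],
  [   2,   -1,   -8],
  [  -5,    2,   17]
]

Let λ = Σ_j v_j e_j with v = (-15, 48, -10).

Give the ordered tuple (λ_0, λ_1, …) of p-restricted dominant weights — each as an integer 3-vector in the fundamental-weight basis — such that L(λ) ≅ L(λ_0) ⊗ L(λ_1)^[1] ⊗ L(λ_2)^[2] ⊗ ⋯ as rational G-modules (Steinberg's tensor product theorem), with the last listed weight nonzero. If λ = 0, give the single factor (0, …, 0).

((2, 2, 1), (2, 0, 0))

ω-coordinates c = M·v, v = (-15, 48, -10):
  c_1 = (-2)·(-15) + 1·48 + (7)·(-10) = 8
  c_2 = (2)·(-15) + (-1)·(48) + (-8)·(-10) = 2
  c_3 = (-5)·(-15) + 2·48 + (17)·(-10) = 1
p = 3; digits c_i = Σ_j d_{ij}·3^j, 0 ≤ d_{ij} < 3:
  c_1 = 8 = 2·3^0 + 2·3^1
  c_2 = 2 = 2·3^0
  c_3 = 1 = 1·3^0
p-restricted factor λ_0 = (2, 2, 1)
p-restricted factor λ_1 = (2, 0, 0)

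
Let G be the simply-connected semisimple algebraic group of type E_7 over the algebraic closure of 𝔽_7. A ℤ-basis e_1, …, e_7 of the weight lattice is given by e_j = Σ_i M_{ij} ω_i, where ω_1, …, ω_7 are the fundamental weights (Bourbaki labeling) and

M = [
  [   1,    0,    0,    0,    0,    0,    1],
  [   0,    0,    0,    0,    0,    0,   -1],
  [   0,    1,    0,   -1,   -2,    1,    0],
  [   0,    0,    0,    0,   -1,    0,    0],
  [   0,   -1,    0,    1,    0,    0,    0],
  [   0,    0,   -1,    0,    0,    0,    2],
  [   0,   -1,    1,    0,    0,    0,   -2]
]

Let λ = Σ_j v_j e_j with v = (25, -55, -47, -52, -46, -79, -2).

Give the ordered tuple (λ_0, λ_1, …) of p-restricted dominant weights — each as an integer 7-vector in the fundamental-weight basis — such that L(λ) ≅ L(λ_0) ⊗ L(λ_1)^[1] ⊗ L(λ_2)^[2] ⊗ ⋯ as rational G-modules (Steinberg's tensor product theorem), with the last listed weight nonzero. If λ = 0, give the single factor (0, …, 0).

((2, 2, 3, 4, 3, 1, 5), (3, 0, 1, 6, 0, 6, 1))

Converting to the ω-basis (c_i = row i of M dotted with v = (25, -55, -47, -52, -46, -79, -2)):
  c_1 = (1)·(25) + (0)·(-55) + (0)·(-47) + (0)·(-52) + (0)·(-46) + (0)·(-79) + (1)·(-2) = 23
  c_2 = (0)·(25) + (0)·(-55) + (0)·(-47) + (0)·(-52) + (0)·(-46) + (0)·(-79) + (-1)·(-2) = 2
  c_3 = (0)·(25) + (1)·(-55) + (0)·(-47) + (-1)·(-52) + (-2)·(-46) + (1)·(-79) + (0)·(-2) = 10
  c_4 = (0)·(25) + (0)·(-55) + (0)·(-47) + (0)·(-52) + (-1)·(-46) + (0)·(-79) + (0)·(-2) = 46
  c_5 = (0)·(25) + (-1)·(-55) + (0)·(-47) + (1)·(-52) + (0)·(-46) + (0)·(-79) + (0)·(-2) = 3
  c_6 = (0)·(25) + (0)·(-55) + (-1)·(-47) + (0)·(-52) + (0)·(-46) + (0)·(-79) + (2)·(-2) = 43
  c_7 = (0)·(25) + (-1)·(-55) + (1)·(-47) + (0)·(-52) + (0)·(-46) + (0)·(-79) + (-2)·(-2) = 12
Base-7 expansion of each c_i:
  c_1 = 23 = 2·7^0 + 3·7^1
  c_2 = 2 = 2·7^0
  c_3 = 10 = 3·7^0 + 1·7^1
  c_4 = 46 = 4·7^0 + 6·7^1
  c_5 = 3 = 3·7^0
  c_6 = 43 = 1·7^0 + 6·7^1
  c_7 = 12 = 5·7^0 + 1·7^1
p-restricted factor λ_0 = (2, 2, 3, 4, 3, 1, 5)
p-restricted factor λ_1 = (3, 0, 1, 6, 0, 6, 1)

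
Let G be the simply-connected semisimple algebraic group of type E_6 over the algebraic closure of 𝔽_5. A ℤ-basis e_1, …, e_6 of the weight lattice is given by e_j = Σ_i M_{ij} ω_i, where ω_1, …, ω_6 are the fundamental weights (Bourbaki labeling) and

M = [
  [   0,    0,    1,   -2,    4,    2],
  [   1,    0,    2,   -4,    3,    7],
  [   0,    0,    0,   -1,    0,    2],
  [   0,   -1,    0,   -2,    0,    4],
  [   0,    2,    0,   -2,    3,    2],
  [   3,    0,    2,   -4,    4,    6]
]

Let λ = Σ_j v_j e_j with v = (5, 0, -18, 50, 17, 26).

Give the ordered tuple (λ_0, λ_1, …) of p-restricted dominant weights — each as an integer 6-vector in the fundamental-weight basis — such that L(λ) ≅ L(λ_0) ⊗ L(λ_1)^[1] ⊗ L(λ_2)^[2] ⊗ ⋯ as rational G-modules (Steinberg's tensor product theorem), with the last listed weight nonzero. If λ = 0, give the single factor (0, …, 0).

Compute c_i = Σ_j M_{ij} v_j with v = (5, 0, -18, 50, 17, 26):
  c_1 = (0)·(5) + (0)·(0) + (1)·(-18) + (-2)·(50) + (4)·(17) + (2)·(26) = 2
  c_2 = (1)·(5) + (0)·(0) + (2)·(-18) + (-4)·(50) + (3)·(17) + (7)·(26) = 2
  c_3 = (0)·(5) + (0)·(0) + (0)·(-18) + (-1)·(50) + (0)·(17) + (2)·(26) = 2
  c_4 = (0)·(5) + (-1)·(0) + (0)·(-18) + (-2)·(50) + (0)·(17) + (4)·(26) = 4
  c_5 = (0)·(5) + (2)·(0) + (0)·(-18) + (-2)·(50) + (3)·(17) + (2)·(26) = 3
  c_6 = (3)·(5) + (0)·(0) + (2)·(-18) + (-4)·(50) + (4)·(17) + (6)·(26) = 3
Writing each c_i in base p = 5:
  c_1 = 2 = 2·5^0
  c_2 = 2 = 2·5^0
  c_3 = 2 = 2·5^0
  c_4 = 4 = 4·5^0
  c_5 = 3 = 3·5^0
  c_6 = 3 = 3·5^0
λ_0 = (2, 2, 2, 4, 3, 3)

((2, 2, 2, 4, 3, 3),)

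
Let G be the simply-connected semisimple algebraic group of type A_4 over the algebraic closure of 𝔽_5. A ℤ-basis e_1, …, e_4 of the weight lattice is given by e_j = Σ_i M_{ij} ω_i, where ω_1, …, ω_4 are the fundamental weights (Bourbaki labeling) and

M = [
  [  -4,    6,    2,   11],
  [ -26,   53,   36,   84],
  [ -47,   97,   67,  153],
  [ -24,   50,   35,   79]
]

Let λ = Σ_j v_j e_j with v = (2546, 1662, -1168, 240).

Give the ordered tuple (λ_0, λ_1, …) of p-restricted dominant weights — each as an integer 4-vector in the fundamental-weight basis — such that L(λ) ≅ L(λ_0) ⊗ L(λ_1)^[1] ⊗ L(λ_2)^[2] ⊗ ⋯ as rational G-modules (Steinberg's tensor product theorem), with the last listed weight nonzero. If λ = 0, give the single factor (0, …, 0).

((2, 2, 1, 1), (3, 0, 3, 0), (3, 0, 0, 3))

ω-coordinates c = M·v, v = (2546, 1662, -1168, 240):
  c_1 = (-4)·(2546) + 6·1662 + (2)·(-1168) + 11·240 = 92
  c_2 = (-26)·(2546) + 53·1662 + (36)·(-1168) + 84·240 = 2
  c_3 = (-47)·(2546) + 97·1662 + (67)·(-1168) + 153·240 = 16
  c_4 = (-24)·(2546) + 50·1662 + (35)·(-1168) + 79·240 = 76
Writing each c_i in base p = 5:
  c_1 = 92 = 2·5^0 + 3·5^1 + 3·5^2
  c_2 = 2 = 2·5^0
  c_3 = 16 = 1·5^0 + 3·5^1
  c_4 = 76 = 1·5^0 + 0·5^1 + 3·5^2
λ_0 = (2, 2, 1, 1)
λ_1 = (3, 0, 3, 0)
λ_2 = (3, 0, 0, 3)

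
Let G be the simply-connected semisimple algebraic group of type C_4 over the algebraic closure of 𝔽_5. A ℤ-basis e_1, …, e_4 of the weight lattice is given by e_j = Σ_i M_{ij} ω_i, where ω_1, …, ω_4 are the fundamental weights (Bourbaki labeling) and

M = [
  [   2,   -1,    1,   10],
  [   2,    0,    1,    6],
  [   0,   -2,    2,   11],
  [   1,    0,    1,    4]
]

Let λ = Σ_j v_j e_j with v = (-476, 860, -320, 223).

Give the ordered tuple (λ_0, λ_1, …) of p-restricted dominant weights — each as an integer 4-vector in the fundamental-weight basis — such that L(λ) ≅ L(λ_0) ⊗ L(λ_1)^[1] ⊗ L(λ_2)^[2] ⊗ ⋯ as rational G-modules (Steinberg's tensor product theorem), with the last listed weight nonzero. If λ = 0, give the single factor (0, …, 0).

((3, 1, 3, 1), (4, 3, 3, 4), (3, 2, 3, 3))

Compute c_i = Σ_j M_{ij} v_j with v = (-476, 860, -320, 223):
  c_1 = 2*-476 + -1*860 + 1*-320 + 10*223 = 98
  c_2 = 2*-476 + 0*860 + 1*-320 + 6*223 = 66
  c_3 = 0*-476 + -2*860 + 2*-320 + 11*223 = 93
  c_4 = 1*-476 + 0*860 + 1*-320 + 4*223 = 96
Writing each c_i in base p = 5:
  c_1 = 98 = 3·5^0 + 4·5^1 + 3·5^2
  c_2 = 66 = 1·5^0 + 3·5^1 + 2·5^2
  c_3 = 93 = 3·5^0 + 3·5^1 + 3·5^2
  c_4 = 96 = 1·5^0 + 4·5^1 + 3·5^2
λ_0 = (3, 1, 3, 1)
λ_1 = (4, 3, 3, 4)
λ_2 = (3, 2, 3, 3)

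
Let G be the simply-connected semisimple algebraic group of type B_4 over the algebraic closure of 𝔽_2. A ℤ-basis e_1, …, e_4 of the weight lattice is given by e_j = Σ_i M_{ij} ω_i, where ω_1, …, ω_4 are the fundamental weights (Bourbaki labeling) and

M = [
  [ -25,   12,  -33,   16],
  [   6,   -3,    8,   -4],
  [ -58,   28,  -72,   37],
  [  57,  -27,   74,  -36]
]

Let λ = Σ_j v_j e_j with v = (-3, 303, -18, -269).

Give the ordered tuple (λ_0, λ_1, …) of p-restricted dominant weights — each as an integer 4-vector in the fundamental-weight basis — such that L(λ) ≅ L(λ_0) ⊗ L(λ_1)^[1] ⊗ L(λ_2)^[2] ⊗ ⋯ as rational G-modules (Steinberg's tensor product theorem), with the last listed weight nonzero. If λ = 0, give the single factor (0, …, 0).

((1, 1, 1, 0), (0, 0, 0, 0), (0, 1, 0, 0))

Change of basis e → ω: c = M·v where v = (-3, 303, -18, -269):
  c_1 = -25*-3 + 12*303 + -33*-18 + 16*-269 = 1
  c_2 = 6*-3 + -3*303 + 8*-18 + -4*-269 = 5
  c_3 = -58*-3 + 28*303 + -72*-18 + 37*-269 = 1
  c_4 = 57*-3 + -27*303 + 74*-18 + -36*-269 = 0
Base-2 expansion of each c_i:
  c_1 = 1 = 1·2^0
  c_2 = 5 = 1·2^0 + 0·2^1 + 1·2^2
  c_3 = 1 = 1·2^0
  c_4 = 0
λ_0 = (1, 1, 1, 0)
λ_1 = (0, 0, 0, 0)
λ_2 = (0, 1, 0, 0)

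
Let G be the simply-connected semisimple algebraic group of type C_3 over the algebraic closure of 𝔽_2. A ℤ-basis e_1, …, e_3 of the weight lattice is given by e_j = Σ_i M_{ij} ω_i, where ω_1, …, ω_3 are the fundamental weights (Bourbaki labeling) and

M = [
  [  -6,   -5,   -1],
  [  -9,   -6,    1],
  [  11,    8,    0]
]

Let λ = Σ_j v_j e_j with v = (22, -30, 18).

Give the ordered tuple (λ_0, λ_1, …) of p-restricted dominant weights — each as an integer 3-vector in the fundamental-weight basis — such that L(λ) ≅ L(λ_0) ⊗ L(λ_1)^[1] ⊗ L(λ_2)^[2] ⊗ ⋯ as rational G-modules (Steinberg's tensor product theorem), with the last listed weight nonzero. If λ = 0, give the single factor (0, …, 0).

Compute c_i = Σ_j M_{ij} v_j with v = (22, -30, 18):
  c_1 = (-6)·(22) + (-5)·(-30) + (-1)·(18) = 0
  c_2 = (-9)·(22) + (-6)·(-30) + (1)·(18) = 0
  c_3 = (11)·(22) + (8)·(-30) + (0)·(18) = 2
Base-2 expansion of each c_i:
  c_1 = 0
  c_2 = 0
  c_3 = 2 = 0·2^0 + 1·2^1
λ_0 = (0, 0, 0)
λ_1 = (0, 0, 1)

((0, 0, 0), (0, 0, 1))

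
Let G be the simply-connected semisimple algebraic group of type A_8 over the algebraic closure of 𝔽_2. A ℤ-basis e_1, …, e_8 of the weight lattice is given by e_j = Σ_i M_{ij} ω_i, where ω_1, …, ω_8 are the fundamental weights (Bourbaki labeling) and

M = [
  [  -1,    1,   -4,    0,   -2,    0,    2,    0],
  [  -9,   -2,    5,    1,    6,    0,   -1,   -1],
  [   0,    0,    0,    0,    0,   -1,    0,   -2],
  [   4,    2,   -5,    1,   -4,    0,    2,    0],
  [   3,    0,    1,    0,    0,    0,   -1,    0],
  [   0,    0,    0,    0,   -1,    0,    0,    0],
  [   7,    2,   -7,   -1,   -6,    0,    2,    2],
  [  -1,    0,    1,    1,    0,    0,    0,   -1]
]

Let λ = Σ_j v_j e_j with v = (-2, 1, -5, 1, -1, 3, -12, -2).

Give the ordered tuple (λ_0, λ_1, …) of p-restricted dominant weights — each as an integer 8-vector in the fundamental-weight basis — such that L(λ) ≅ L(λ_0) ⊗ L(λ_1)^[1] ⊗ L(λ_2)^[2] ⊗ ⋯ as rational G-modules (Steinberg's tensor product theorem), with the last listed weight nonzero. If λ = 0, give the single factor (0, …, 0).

In the fundamental-weight basis, λ has coordinates c = M·v (v = (-2, 1, -5, 1, -1, 3, -12, -2)):
  c_1 = (-1)·(-2) + (1)·(1) + (-4)·(-5) + (0)·(1) + (-2)·(-1) + (0)·(3) + (2)·(-12) + (0)·(-2) = 1
  c_2 = (-9)·(-2) + (-2)·(1) + (5)·(-5) + (1)·(1) + (6)·(-1) + (0)·(3) + (-1)·(-12) + (-1)·(-2) = 0
  c_3 = (0)·(-2) + (0)·(1) + (0)·(-5) + (0)·(1) + (0)·(-1) + (-1)·(3) + (0)·(-12) + (-2)·(-2) = 1
  c_4 = (4)·(-2) + (2)·(1) + (-5)·(-5) + (1)·(1) + (-4)·(-1) + (0)·(3) + (2)·(-12) + (0)·(-2) = 0
  c_5 = (3)·(-2) + (0)·(1) + (1)·(-5) + (0)·(1) + (0)·(-1) + (0)·(3) + (-1)·(-12) + (0)·(-2) = 1
  c_6 = (0)·(-2) + (0)·(1) + (0)·(-5) + (0)·(1) + (-1)·(-1) + (0)·(3) + (0)·(-12) + (0)·(-2) = 1
  c_7 = (7)·(-2) + (2)·(1) + (-7)·(-5) + (-1)·(1) + (-6)·(-1) + (0)·(3) + (2)·(-12) + (2)·(-2) = 0
  c_8 = (-1)·(-2) + (0)·(1) + (1)·(-5) + (1)·(1) + (0)·(-1) + (0)·(3) + (0)·(-12) + (-1)·(-2) = 0
Expand coordinatewise in base 2:
  c_1 = 1 = 1·2^0
  c_2 = 0
  c_3 = 1 = 1·2^0
  c_4 = 0
  c_5 = 1 = 1·2^0
  c_6 = 1 = 1·2^0
  c_7 = 0
  c_8 = 0
Factor λ_0 = (1, 0, 1, 0, 1, 1, 0, 0)

((1, 0, 1, 0, 1, 1, 0, 0),)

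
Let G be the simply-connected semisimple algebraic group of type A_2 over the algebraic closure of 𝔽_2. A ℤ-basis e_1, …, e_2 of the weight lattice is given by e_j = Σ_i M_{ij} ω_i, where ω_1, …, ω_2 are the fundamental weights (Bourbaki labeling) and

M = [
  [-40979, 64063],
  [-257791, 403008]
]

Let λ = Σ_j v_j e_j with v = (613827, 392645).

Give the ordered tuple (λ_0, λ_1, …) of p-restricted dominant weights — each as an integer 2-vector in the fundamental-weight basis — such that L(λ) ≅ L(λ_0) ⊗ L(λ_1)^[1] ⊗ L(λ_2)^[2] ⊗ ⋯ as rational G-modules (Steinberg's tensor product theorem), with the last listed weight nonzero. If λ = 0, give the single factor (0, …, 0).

ω-coordinates c = M·v, v = (613827, 392645):
  c_1 = (-40979)·(613827) + 64063·392645 = 2
  c_2 = (-257791)·(613827) + 403008·392645 = 3
Base-2 expansion of each c_i:
  c_1 = 2 = 0·2^0 + 1·2^1
  c_2 = 3 = 1·2^0 + 1·2^1
Factor λ_0 = (0, 1)
Factor λ_1 = (1, 1)

((0, 1), (1, 1))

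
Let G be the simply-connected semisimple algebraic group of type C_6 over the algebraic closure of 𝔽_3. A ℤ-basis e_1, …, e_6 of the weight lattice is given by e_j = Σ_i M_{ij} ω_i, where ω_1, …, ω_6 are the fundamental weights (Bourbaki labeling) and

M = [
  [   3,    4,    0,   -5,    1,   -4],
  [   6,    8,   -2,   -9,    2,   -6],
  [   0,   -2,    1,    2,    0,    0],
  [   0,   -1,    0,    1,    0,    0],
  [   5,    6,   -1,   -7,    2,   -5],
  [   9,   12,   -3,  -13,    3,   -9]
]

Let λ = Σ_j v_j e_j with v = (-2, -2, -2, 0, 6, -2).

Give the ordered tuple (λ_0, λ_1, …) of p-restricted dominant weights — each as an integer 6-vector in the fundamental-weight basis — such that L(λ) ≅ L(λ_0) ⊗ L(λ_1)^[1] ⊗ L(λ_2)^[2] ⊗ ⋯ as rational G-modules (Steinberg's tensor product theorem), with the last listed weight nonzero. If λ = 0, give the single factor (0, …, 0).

((0, 0, 2, 2, 2, 0),)

In the fundamental-weight basis, λ has coordinates c = M·v (v = (-2, -2, -2, 0, 6, -2)):
  c_1 = (3)·(-2) + (4)·(-2) + (0)·(-2) + (-5)·(0) + 1·6 + (-4)·(-2) = 0
  c_2 = (6)·(-2) + (8)·(-2) + (-2)·(-2) + (-9)·(0) + 2·6 + (-6)·(-2) = 0
  c_3 = (0)·(-2) + (-2)·(-2) + (1)·(-2) + 2·0 + 0·6 + (0)·(-2) = 2
  c_4 = (0)·(-2) + (-1)·(-2) + (0)·(-2) + 1·0 + 0·6 + (0)·(-2) = 2
  c_5 = (5)·(-2) + (6)·(-2) + (-1)·(-2) + (-7)·(0) + 2·6 + (-5)·(-2) = 2
  c_6 = (9)·(-2) + (12)·(-2) + (-3)·(-2) + (-13)·(0) + 3·6 + (-9)·(-2) = 0
Expand coordinatewise in base 3:
  c_1 = 0
  c_2 = 0
  c_3 = 2 = 2·3^0
  c_4 = 2 = 2·3^0
  c_5 = 2 = 2·3^0
  c_6 = 0
λ_0 = (0, 0, 2, 2, 2, 0)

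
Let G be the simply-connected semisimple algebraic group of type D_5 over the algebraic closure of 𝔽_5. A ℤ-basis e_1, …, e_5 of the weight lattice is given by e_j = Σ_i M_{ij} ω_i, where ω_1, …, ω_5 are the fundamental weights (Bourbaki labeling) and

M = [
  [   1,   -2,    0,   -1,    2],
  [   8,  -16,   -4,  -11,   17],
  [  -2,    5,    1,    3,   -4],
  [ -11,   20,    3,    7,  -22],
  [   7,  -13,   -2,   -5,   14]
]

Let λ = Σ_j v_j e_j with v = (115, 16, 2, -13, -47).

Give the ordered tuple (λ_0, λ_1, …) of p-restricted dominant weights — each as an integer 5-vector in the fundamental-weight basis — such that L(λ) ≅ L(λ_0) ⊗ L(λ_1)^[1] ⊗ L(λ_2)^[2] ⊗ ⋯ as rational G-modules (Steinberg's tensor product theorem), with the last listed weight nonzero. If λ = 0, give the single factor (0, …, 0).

Converting to the ω-basis (c_i = row i of M dotted with v = (115, 16, 2, -13, -47)):
  c_1 = (1)·(115) + (-2)·(16) + (0)·(2) + (-1)·(-13) + (2)·(-47) = 2
  c_2 = (8)·(115) + (-16)·(16) + (-4)·(2) + (-11)·(-13) + (17)·(-47) = 0
  c_3 = (-2)·(115) + (5)·(16) + (1)·(2) + (3)·(-13) + (-4)·(-47) = 1
  c_4 = (-11)·(115) + (20)·(16) + (3)·(2) + (7)·(-13) + (-22)·(-47) = 4
  c_5 = (7)·(115) + (-13)·(16) + (-2)·(2) + (-5)·(-13) + (14)·(-47) = 0
Base-5 expansion of each c_i:
  c_1 = 2 = 2·5^0
  c_2 = 0
  c_3 = 1 = 1·5^0
  c_4 = 4 = 4·5^0
  c_5 = 0
Factor λ_0 = (2, 0, 1, 4, 0)

((2, 0, 1, 4, 0),)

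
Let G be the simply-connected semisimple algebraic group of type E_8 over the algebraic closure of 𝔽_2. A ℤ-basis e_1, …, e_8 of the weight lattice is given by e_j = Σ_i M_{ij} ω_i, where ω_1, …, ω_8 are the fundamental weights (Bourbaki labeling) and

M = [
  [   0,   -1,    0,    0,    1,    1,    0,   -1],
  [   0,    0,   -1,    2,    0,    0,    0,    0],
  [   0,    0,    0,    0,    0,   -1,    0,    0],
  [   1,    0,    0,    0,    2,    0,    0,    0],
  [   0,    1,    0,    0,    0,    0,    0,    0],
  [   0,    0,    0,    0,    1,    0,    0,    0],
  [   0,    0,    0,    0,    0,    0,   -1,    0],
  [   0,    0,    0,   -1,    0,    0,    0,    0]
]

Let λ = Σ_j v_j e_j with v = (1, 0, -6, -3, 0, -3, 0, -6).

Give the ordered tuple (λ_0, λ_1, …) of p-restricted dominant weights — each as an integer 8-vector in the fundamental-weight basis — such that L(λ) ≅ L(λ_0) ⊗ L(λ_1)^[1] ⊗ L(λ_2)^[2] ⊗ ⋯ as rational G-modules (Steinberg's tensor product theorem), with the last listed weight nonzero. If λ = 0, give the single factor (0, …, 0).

Compute c_i = Σ_j M_{ij} v_j with v = (1, 0, -6, -3, 0, -3, 0, -6):
  c_1 = 0·1 + (-1)·(0) + (0)·(-6) + (0)·(-3) + 1·0 + (1)·(-3) + 0·0 + (-1)·(-6) = 3
  c_2 = 0·1 + 0·0 + (-1)·(-6) + (2)·(-3) + 0·0 + (0)·(-3) + 0·0 + (0)·(-6) = 0
  c_3 = 0·1 + 0·0 + (0)·(-6) + (0)·(-3) + 0·0 + (-1)·(-3) + 0·0 + (0)·(-6) = 3
  c_4 = 1·1 + 0·0 + (0)·(-6) + (0)·(-3) + 2·0 + (0)·(-3) + 0·0 + (0)·(-6) = 1
  c_5 = 0·1 + 1·0 + (0)·(-6) + (0)·(-3) + 0·0 + (0)·(-3) + 0·0 + (0)·(-6) = 0
  c_6 = 0·1 + 0·0 + (0)·(-6) + (0)·(-3) + 1·0 + (0)·(-3) + 0·0 + (0)·(-6) = 0
  c_7 = 0·1 + 0·0 + (0)·(-6) + (0)·(-3) + 0·0 + (0)·(-3) + (-1)·(0) + (0)·(-6) = 0
  c_8 = 0·1 + 0·0 + (0)·(-6) + (-1)·(-3) + 0·0 + (0)·(-3) + 0·0 + (0)·(-6) = 3
Base-2 expansion of each c_i:
  c_1 = 3 = 1·2^0 + 1·2^1
  c_2 = 0
  c_3 = 3 = 1·2^0 + 1·2^1
  c_4 = 1 = 1·2^0
  c_5 = 0
  c_6 = 0
  c_7 = 0
  c_8 = 3 = 1·2^0 + 1·2^1
λ_0 = (1, 0, 1, 1, 0, 0, 0, 1)
λ_1 = (1, 0, 1, 0, 0, 0, 0, 1)

((1, 0, 1, 1, 0, 0, 0, 1), (1, 0, 1, 0, 0, 0, 0, 1))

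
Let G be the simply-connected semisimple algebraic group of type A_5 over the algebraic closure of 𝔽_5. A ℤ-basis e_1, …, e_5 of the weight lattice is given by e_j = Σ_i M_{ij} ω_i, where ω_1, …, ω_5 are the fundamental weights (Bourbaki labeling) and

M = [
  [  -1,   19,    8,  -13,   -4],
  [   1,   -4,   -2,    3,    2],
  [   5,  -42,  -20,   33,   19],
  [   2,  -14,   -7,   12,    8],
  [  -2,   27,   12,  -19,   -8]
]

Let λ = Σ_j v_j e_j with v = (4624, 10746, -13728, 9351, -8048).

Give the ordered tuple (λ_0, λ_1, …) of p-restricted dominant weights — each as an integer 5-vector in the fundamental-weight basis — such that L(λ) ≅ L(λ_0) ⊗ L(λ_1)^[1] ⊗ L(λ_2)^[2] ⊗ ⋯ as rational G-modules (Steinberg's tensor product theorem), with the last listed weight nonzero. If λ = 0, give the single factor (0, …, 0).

((0, 3, 4, 3, 3), (1, 0, 3, 0, 4), (4, 2, 0, 4, 4), (2, 3, 1, 1, 2), (0, 1, 3, 4, 4))

Converting to the ω-basis (c_i = row i of M dotted with v = (4624, 10746, -13728, 9351, -8048)):
  c_1 = (-1)·(4624) + (19)·(10746) + (8)·(-13728) + (-13)·(9351) + (-4)·(-8048) = 355
  c_2 = (1)·(4624) + (-4)·(10746) + (-2)·(-13728) + (3)·(9351) + (2)·(-8048) = 1053
  c_3 = (5)·(4624) + (-42)·(10746) + (-20)·(-13728) + (33)·(9351) + (19)·(-8048) = 2019
  c_4 = (2)·(4624) + (-14)·(10746) + (-7)·(-13728) + (12)·(9351) + (8)·(-8048) = 2728
  c_5 = (-2)·(4624) + (27)·(10746) + (12)·(-13728) + (-19)·(9351) + (-8)·(-8048) = 2873
p = 5; digits c_i = Σ_j d_{ij}·5^j, 0 ≤ d_{ij} < 5:
  c_1 = 355 = 0·5^0 + 1·5^1 + 4·5^2 + 2·5^3
  c_2 = 1053 = 3·5^0 + 0·5^1 + 2·5^2 + 3·5^3 + 1·5^4
  c_3 = 2019 = 4·5^0 + 3·5^1 + 0·5^2 + 1·5^3 + 3·5^4
  c_4 = 2728 = 3·5^0 + 0·5^1 + 4·5^2 + 1·5^3 + 4·5^4
  c_5 = 2873 = 3·5^0 + 4·5^1 + 4·5^2 + 2·5^3 + 4·5^4
Factor λ_0 = (0, 3, 4, 3, 3)
Factor λ_1 = (1, 0, 3, 0, 4)
Factor λ_2 = (4, 2, 0, 4, 4)
Factor λ_3 = (2, 3, 1, 1, 2)
Factor λ_4 = (0, 1, 3, 4, 4)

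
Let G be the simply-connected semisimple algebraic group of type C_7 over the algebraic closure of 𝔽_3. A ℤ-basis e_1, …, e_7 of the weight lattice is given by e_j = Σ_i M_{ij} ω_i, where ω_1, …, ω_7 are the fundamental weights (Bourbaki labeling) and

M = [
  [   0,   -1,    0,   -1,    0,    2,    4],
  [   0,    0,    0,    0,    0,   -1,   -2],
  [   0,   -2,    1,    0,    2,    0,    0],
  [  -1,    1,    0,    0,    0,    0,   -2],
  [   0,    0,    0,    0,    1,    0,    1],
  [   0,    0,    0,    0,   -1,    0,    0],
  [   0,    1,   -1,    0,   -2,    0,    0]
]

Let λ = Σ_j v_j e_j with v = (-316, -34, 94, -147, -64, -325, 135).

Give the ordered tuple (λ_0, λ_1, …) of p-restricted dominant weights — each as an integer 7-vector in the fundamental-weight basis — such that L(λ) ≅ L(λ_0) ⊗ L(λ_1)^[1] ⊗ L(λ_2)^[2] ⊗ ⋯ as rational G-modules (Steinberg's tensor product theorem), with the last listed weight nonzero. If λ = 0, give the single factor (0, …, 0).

((2, 1, 1, 0, 2, 1, 0), (2, 0, 2, 1, 2, 0, 0), (1, 0, 0, 1, 1, 1, 0), (2, 2, 1, 0, 2, 2, 0))

Compute c_i = Σ_j M_{ij} v_j with v = (-316, -34, 94, -147, -64, -325, 135):
  c_1 = 0*-316 + -1*-34 + 0*94 + -1*-147 + 0*-64 + 2*-325 + 4*135 = 71
  c_2 = 0*-316 + 0*-34 + 0*94 + 0*-147 + 0*-64 + -1*-325 + -2*135 = 55
  c_3 = 0*-316 + -2*-34 + 1*94 + 0*-147 + 2*-64 + 0*-325 + 0*135 = 34
  c_4 = -1*-316 + 1*-34 + 0*94 + 0*-147 + 0*-64 + 0*-325 + -2*135 = 12
  c_5 = 0*-316 + 0*-34 + 0*94 + 0*-147 + 1*-64 + 0*-325 + 1*135 = 71
  c_6 = 0*-316 + 0*-34 + 0*94 + 0*-147 + -1*-64 + 0*-325 + 0*135 = 64
  c_7 = 0*-316 + 1*-34 + -1*94 + 0*-147 + -2*-64 + 0*-325 + 0*135 = 0
Writing each c_i in base p = 3:
  c_1 = 71 = 2·3^0 + 2·3^1 + 1·3^2 + 2·3^3
  c_2 = 55 = 1·3^0 + 0·3^1 + 0·3^2 + 2·3^3
  c_3 = 34 = 1·3^0 + 2·3^1 + 0·3^2 + 1·3^3
  c_4 = 12 = 0·3^0 + 1·3^1 + 1·3^2
  c_5 = 71 = 2·3^0 + 2·3^1 + 1·3^2 + 2·3^3
  c_6 = 64 = 1·3^0 + 0·3^1 + 1·3^2 + 2·3^3
  c_7 = 0
λ_0 = (2, 1, 1, 0, 2, 1, 0)
λ_1 = (2, 0, 2, 1, 2, 0, 0)
λ_2 = (1, 0, 0, 1, 1, 1, 0)
λ_3 = (2, 2, 1, 0, 2, 2, 0)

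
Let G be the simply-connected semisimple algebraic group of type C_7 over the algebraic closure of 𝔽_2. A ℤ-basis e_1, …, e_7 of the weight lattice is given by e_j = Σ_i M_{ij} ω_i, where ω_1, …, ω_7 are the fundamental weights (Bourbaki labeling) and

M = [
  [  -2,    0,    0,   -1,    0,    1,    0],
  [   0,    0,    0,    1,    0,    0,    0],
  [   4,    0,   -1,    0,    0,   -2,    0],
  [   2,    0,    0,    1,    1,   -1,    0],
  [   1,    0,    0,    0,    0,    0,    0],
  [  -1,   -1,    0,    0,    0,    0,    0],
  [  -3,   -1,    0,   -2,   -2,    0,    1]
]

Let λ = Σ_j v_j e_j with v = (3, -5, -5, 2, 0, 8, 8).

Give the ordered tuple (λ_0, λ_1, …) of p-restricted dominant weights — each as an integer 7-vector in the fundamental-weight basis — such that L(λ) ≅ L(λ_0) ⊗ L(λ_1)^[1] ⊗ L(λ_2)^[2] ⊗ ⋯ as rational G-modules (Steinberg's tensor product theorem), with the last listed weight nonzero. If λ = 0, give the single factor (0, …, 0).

((0, 0, 1, 0, 1, 0, 0), (0, 1, 0, 0, 1, 1, 0))

Converting to the ω-basis (c_i = row i of M dotted with v = (3, -5, -5, 2, 0, 8, 8)):
  c_1 = (-2)·(3) + (0)·(-5) + (0)·(-5) + (-1)·(2) + (0)·(0) + (1)·(8) + (0)·(8) = 0
  c_2 = (0)·(3) + (0)·(-5) + (0)·(-5) + (1)·(2) + (0)·(0) + (0)·(8) + (0)·(8) = 2
  c_3 = (4)·(3) + (0)·(-5) + (-1)·(-5) + (0)·(2) + (0)·(0) + (-2)·(8) + (0)·(8) = 1
  c_4 = (2)·(3) + (0)·(-5) + (0)·(-5) + (1)·(2) + (1)·(0) + (-1)·(8) + (0)·(8) = 0
  c_5 = (1)·(3) + (0)·(-5) + (0)·(-5) + (0)·(2) + (0)·(0) + (0)·(8) + (0)·(8) = 3
  c_6 = (-1)·(3) + (-1)·(-5) + (0)·(-5) + (0)·(2) + (0)·(0) + (0)·(8) + (0)·(8) = 2
  c_7 = (-3)·(3) + (-1)·(-5) + (0)·(-5) + (-2)·(2) + (-2)·(0) + (0)·(8) + (1)·(8) = 0
Writing each c_i in base p = 2:
  c_1 = 0
  c_2 = 2 = 0·2^0 + 1·2^1
  c_3 = 1 = 1·2^0
  c_4 = 0
  c_5 = 3 = 1·2^0 + 1·2^1
  c_6 = 2 = 0·2^0 + 1·2^1
  c_7 = 0
p-restricted factor λ_0 = (0, 0, 1, 0, 1, 0, 0)
p-restricted factor λ_1 = (0, 1, 0, 0, 1, 1, 0)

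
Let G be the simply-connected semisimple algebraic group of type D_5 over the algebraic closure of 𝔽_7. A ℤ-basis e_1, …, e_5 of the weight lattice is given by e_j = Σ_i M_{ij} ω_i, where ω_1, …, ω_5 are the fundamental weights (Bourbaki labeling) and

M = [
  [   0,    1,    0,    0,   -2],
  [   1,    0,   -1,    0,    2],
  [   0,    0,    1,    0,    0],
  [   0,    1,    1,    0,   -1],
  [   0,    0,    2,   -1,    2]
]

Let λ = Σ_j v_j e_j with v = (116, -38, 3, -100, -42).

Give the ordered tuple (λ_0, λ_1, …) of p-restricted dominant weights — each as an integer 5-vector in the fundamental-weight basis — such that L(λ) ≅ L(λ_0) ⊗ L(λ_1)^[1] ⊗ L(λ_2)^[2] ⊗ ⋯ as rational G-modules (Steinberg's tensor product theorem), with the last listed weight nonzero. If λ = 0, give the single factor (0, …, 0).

((4, 1, 3, 0, 1), (6, 4, 0, 1, 3))

In the fundamental-weight basis, λ has coordinates c = M·v (v = (116, -38, 3, -100, -42)):
  c_1 = 0·116 + (1)·(-38) + 0·3 + (0)·(-100) + (-2)·(-42) = 46
  c_2 = 1·116 + (0)·(-38) + (-1)·(3) + (0)·(-100) + (2)·(-42) = 29
  c_3 = 0·116 + (0)·(-38) + 1·3 + (0)·(-100) + (0)·(-42) = 3
  c_4 = 0·116 + (1)·(-38) + 1·3 + (0)·(-100) + (-1)·(-42) = 7
  c_5 = 0·116 + (0)·(-38) + 2·3 + (-1)·(-100) + (2)·(-42) = 22
Writing each c_i in base p = 7:
  c_1 = 46 = 4·7^0 + 6·7^1
  c_2 = 29 = 1·7^0 + 4·7^1
  c_3 = 3 = 3·7^0
  c_4 = 7 = 0·7^0 + 1·7^1
  c_5 = 22 = 1·7^0 + 3·7^1
λ_0 = (4, 1, 3, 0, 1)
λ_1 = (6, 4, 0, 1, 3)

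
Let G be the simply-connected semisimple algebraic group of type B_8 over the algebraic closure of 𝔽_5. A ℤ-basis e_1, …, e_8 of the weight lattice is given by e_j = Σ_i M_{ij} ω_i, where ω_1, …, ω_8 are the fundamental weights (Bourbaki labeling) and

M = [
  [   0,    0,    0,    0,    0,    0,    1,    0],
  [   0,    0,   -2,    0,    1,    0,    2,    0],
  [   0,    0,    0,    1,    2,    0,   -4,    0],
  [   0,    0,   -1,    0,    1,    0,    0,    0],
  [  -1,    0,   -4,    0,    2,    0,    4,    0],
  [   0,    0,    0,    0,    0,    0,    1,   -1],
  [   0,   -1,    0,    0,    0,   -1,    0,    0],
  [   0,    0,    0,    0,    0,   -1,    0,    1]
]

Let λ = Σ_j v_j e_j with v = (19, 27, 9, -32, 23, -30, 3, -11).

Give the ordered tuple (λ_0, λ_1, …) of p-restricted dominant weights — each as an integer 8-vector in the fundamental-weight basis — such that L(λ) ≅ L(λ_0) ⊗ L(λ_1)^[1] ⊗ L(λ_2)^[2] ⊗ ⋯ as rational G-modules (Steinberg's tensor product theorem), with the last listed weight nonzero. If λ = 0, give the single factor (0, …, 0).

Compute c_i = Σ_j M_{ij} v_j with v = (19, 27, 9, -32, 23, -30, 3, -11):
  c_1 = (0)·(19) + (0)·(27) + (0)·(9) + (0)·(-32) + (0)·(23) + (0)·(-30) + (1)·(3) + (0)·(-11) = 3
  c_2 = (0)·(19) + (0)·(27) + (-2)·(9) + (0)·(-32) + (1)·(23) + (0)·(-30) + (2)·(3) + (0)·(-11) = 11
  c_3 = (0)·(19) + (0)·(27) + (0)·(9) + (1)·(-32) + (2)·(23) + (0)·(-30) + (-4)·(3) + (0)·(-11) = 2
  c_4 = (0)·(19) + (0)·(27) + (-1)·(9) + (0)·(-32) + (1)·(23) + (0)·(-30) + (0)·(3) + (0)·(-11) = 14
  c_5 = (-1)·(19) + (0)·(27) + (-4)·(9) + (0)·(-32) + (2)·(23) + (0)·(-30) + (4)·(3) + (0)·(-11) = 3
  c_6 = (0)·(19) + (0)·(27) + (0)·(9) + (0)·(-32) + (0)·(23) + (0)·(-30) + (1)·(3) + (-1)·(-11) = 14
  c_7 = (0)·(19) + (-1)·(27) + (0)·(9) + (0)·(-32) + (0)·(23) + (-1)·(-30) + (0)·(3) + (0)·(-11) = 3
  c_8 = (0)·(19) + (0)·(27) + (0)·(9) + (0)·(-32) + (0)·(23) + (-1)·(-30) + (0)·(3) + (1)·(-11) = 19
Expand coordinatewise in base 5:
  c_1 = 3 = 3·5^0
  c_2 = 11 = 1·5^0 + 2·5^1
  c_3 = 2 = 2·5^0
  c_4 = 14 = 4·5^0 + 2·5^1
  c_5 = 3 = 3·5^0
  c_6 = 14 = 4·5^0 + 2·5^1
  c_7 = 3 = 3·5^0
  c_8 = 19 = 4·5^0 + 3·5^1
λ_0 = (3, 1, 2, 4, 3, 4, 3, 4)
λ_1 = (0, 2, 0, 2, 0, 2, 0, 3)

((3, 1, 2, 4, 3, 4, 3, 4), (0, 2, 0, 2, 0, 2, 0, 3))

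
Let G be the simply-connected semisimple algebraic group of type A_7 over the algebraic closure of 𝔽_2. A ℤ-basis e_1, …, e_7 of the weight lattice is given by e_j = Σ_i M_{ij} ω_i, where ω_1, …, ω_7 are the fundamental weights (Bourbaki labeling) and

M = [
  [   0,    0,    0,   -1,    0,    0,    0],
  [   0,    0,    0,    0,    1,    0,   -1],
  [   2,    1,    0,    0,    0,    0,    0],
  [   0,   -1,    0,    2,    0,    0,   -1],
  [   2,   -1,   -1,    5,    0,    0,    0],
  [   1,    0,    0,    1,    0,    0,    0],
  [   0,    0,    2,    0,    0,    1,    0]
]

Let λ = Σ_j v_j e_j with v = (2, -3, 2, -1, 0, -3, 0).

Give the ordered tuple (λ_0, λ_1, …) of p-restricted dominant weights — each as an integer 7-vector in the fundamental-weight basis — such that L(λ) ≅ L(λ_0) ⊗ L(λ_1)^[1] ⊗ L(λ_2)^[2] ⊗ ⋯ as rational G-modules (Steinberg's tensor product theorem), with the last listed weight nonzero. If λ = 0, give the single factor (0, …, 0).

((1, 0, 1, 1, 0, 1, 1),)

ω-coordinates c = M·v, v = (2, -3, 2, -1, 0, -3, 0):
  c_1 = 0·2 + (0)·(-3) + 0·2 + (-1)·(-1) + 0·0 + (0)·(-3) + 0·0 = 1
  c_2 = 0·2 + (0)·(-3) + 0·2 + (0)·(-1) + 1·0 + (0)·(-3) + (-1)·(0) = 0
  c_3 = 2·2 + (1)·(-3) + 0·2 + (0)·(-1) + 0·0 + (0)·(-3) + 0·0 = 1
  c_4 = 0·2 + (-1)·(-3) + 0·2 + (2)·(-1) + 0·0 + (0)·(-3) + (-1)·(0) = 1
  c_5 = 2·2 + (-1)·(-3) + (-1)·(2) + (5)·(-1) + 0·0 + (0)·(-3) + 0·0 = 0
  c_6 = 1·2 + (0)·(-3) + 0·2 + (1)·(-1) + 0·0 + (0)·(-3) + 0·0 = 1
  c_7 = 0·2 + (0)·(-3) + 2·2 + (0)·(-1) + 0·0 + (1)·(-3) + 0·0 = 1
p = 2; digits c_i = Σ_j d_{ij}·2^j, 0 ≤ d_{ij} < 2:
  c_1 = 1 = 1·2^0
  c_2 = 0
  c_3 = 1 = 1·2^0
  c_4 = 1 = 1·2^0
  c_5 = 0
  c_6 = 1 = 1·2^0
  c_7 = 1 = 1·2^0
p-restricted factor λ_0 = (1, 0, 1, 1, 0, 1, 1)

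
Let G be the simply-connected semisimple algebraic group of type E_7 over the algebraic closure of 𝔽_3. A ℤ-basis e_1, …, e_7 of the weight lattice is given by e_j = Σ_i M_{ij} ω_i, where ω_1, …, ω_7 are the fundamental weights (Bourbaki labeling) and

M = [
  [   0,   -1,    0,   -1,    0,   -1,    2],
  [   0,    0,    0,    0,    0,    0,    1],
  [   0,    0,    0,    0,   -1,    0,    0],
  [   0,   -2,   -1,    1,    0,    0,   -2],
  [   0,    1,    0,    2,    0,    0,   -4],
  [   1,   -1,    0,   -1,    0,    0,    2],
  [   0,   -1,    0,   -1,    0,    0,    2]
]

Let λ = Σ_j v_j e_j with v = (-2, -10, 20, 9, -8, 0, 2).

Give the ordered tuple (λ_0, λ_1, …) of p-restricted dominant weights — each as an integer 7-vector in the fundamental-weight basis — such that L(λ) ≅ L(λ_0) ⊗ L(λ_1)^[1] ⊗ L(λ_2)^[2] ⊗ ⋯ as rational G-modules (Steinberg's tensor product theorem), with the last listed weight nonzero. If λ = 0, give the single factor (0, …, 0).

Change of basis e → ω: c = M·v where v = (-2, -10, 20, 9, -8, 0, 2):
  c_1 = (0)·(-2) + (-1)·(-10) + 0·20 + (-1)·(9) + (0)·(-8) + (-1)·(0) + 2·2 = 5
  c_2 = (0)·(-2) + (0)·(-10) + 0·20 + 0·9 + (0)·(-8) + 0·0 + 1·2 = 2
  c_3 = (0)·(-2) + (0)·(-10) + 0·20 + 0·9 + (-1)·(-8) + 0·0 + 0·2 = 8
  c_4 = (0)·(-2) + (-2)·(-10) + (-1)·(20) + 1·9 + (0)·(-8) + 0·0 + (-2)·(2) = 5
  c_5 = (0)·(-2) + (1)·(-10) + 0·20 + 2·9 + (0)·(-8) + 0·0 + (-4)·(2) = 0
  c_6 = (1)·(-2) + (-1)·(-10) + 0·20 + (-1)·(9) + (0)·(-8) + 0·0 + 2·2 = 3
  c_7 = (0)·(-2) + (-1)·(-10) + 0·20 + (-1)·(9) + (0)·(-8) + 0·0 + 2·2 = 5
Base-3 expansion of each c_i:
  c_1 = 5 = 2·3^0 + 1·3^1
  c_2 = 2 = 2·3^0
  c_3 = 8 = 2·3^0 + 2·3^1
  c_4 = 5 = 2·3^0 + 1·3^1
  c_5 = 0
  c_6 = 3 = 0·3^0 + 1·3^1
  c_7 = 5 = 2·3^0 + 1·3^1
λ_0 = (2, 2, 2, 2, 0, 0, 2)
λ_1 = (1, 0, 2, 1, 0, 1, 1)

((2, 2, 2, 2, 0, 0, 2), (1, 0, 2, 1, 0, 1, 1))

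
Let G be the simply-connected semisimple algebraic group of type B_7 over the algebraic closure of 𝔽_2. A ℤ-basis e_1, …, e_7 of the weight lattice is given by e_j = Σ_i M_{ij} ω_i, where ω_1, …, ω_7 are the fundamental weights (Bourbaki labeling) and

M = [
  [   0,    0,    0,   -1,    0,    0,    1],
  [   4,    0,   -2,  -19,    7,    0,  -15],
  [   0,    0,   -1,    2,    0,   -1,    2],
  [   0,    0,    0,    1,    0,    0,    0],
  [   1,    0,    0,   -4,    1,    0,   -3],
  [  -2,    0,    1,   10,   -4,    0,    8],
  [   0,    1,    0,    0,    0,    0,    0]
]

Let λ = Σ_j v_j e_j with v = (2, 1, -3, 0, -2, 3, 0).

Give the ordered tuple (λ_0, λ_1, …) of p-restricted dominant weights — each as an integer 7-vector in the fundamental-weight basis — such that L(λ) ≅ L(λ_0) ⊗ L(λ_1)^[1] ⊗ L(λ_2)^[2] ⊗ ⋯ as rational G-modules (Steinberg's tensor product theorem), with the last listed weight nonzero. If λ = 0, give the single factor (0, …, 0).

((0, 0, 0, 0, 0, 1, 1),)

ω-coordinates c = M·v, v = (2, 1, -3, 0, -2, 3, 0):
  c_1 = (0)·(2) + (0)·(1) + (0)·(-3) + (-1)·(0) + (0)·(-2) + (0)·(3) + (1)·(0) = 0
  c_2 = (4)·(2) + (0)·(1) + (-2)·(-3) + (-19)·(0) + (7)·(-2) + (0)·(3) + (-15)·(0) = 0
  c_3 = (0)·(2) + (0)·(1) + (-1)·(-3) + (2)·(0) + (0)·(-2) + (-1)·(3) + (2)·(0) = 0
  c_4 = (0)·(2) + (0)·(1) + (0)·(-3) + (1)·(0) + (0)·(-2) + (0)·(3) + (0)·(0) = 0
  c_5 = (1)·(2) + (0)·(1) + (0)·(-3) + (-4)·(0) + (1)·(-2) + (0)·(3) + (-3)·(0) = 0
  c_6 = (-2)·(2) + (0)·(1) + (1)·(-3) + (10)·(0) + (-4)·(-2) + (0)·(3) + (8)·(0) = 1
  c_7 = (0)·(2) + (1)·(1) + (0)·(-3) + (0)·(0) + (0)·(-2) + (0)·(3) + (0)·(0) = 1
p = 2; digits c_i = Σ_j d_{ij}·2^j, 0 ≤ d_{ij} < 2:
  c_1 = 0
  c_2 = 0
  c_3 = 0
  c_4 = 0
  c_5 = 0
  c_6 = 1 = 1·2^0
  c_7 = 1 = 1·2^0
λ_0 = (0, 0, 0, 0, 0, 1, 1)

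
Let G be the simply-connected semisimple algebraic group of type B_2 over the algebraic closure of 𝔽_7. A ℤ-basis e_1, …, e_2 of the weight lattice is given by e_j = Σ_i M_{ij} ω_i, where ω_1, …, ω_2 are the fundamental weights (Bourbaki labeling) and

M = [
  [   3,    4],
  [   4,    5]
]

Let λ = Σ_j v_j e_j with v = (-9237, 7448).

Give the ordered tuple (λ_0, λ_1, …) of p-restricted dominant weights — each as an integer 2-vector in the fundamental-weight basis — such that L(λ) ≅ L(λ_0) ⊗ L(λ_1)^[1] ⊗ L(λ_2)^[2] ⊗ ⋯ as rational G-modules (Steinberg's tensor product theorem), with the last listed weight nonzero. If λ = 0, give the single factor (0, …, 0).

ω-coordinates c = M·v, v = (-9237, 7448):
  c_1 = (3)·(-9237) + 4·7448 = 2081
  c_2 = (4)·(-9237) + 5·7448 = 292
Expand coordinatewise in base 7:
  c_1 = 2081 = 2·7^0 + 3·7^1 + 0·7^2 + 6·7^3
  c_2 = 292 = 5·7^0 + 6·7^1 + 5·7^2
p-restricted factor λ_0 = (2, 5)
p-restricted factor λ_1 = (3, 6)
p-restricted factor λ_2 = (0, 5)
p-restricted factor λ_3 = (6, 0)

((2, 5), (3, 6), (0, 5), (6, 0))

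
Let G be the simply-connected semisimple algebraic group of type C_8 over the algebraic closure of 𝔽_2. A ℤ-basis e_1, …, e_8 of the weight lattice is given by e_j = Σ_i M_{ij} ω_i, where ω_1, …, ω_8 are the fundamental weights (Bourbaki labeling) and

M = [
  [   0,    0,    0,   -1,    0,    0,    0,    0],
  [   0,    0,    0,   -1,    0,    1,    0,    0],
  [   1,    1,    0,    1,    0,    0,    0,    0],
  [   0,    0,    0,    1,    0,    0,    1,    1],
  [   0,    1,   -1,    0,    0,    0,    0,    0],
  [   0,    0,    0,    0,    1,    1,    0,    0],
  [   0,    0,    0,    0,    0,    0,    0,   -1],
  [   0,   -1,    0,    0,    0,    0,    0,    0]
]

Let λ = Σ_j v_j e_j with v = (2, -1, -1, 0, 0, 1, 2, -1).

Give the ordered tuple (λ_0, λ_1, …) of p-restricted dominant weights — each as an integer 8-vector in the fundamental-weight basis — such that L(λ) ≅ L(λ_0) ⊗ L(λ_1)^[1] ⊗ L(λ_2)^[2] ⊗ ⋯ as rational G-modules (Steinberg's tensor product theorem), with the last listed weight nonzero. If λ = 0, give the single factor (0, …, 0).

((0, 1, 1, 1, 0, 1, 1, 1),)

Compute c_i = Σ_j M_{ij} v_j with v = (2, -1, -1, 0, 0, 1, 2, -1):
  c_1 = 0·2 + (0)·(-1) + (0)·(-1) + (-1)·(0) + 0·0 + 0·1 + 0·2 + (0)·(-1) = 0
  c_2 = 0·2 + (0)·(-1) + (0)·(-1) + (-1)·(0) + 0·0 + 1·1 + 0·2 + (0)·(-1) = 1
  c_3 = 1·2 + (1)·(-1) + (0)·(-1) + 1·0 + 0·0 + 0·1 + 0·2 + (0)·(-1) = 1
  c_4 = 0·2 + (0)·(-1) + (0)·(-1) + 1·0 + 0·0 + 0·1 + 1·2 + (1)·(-1) = 1
  c_5 = 0·2 + (1)·(-1) + (-1)·(-1) + 0·0 + 0·0 + 0·1 + 0·2 + (0)·(-1) = 0
  c_6 = 0·2 + (0)·(-1) + (0)·(-1) + 0·0 + 1·0 + 1·1 + 0·2 + (0)·(-1) = 1
  c_7 = 0·2 + (0)·(-1) + (0)·(-1) + 0·0 + 0·0 + 0·1 + 0·2 + (-1)·(-1) = 1
  c_8 = 0·2 + (-1)·(-1) + (0)·(-1) + 0·0 + 0·0 + 0·1 + 0·2 + (0)·(-1) = 1
Writing each c_i in base p = 2:
  c_1 = 0
  c_2 = 1 = 1·2^0
  c_3 = 1 = 1·2^0
  c_4 = 1 = 1·2^0
  c_5 = 0
  c_6 = 1 = 1·2^0
  c_7 = 1 = 1·2^0
  c_8 = 1 = 1·2^0
Factor λ_0 = (0, 1, 1, 1, 0, 1, 1, 1)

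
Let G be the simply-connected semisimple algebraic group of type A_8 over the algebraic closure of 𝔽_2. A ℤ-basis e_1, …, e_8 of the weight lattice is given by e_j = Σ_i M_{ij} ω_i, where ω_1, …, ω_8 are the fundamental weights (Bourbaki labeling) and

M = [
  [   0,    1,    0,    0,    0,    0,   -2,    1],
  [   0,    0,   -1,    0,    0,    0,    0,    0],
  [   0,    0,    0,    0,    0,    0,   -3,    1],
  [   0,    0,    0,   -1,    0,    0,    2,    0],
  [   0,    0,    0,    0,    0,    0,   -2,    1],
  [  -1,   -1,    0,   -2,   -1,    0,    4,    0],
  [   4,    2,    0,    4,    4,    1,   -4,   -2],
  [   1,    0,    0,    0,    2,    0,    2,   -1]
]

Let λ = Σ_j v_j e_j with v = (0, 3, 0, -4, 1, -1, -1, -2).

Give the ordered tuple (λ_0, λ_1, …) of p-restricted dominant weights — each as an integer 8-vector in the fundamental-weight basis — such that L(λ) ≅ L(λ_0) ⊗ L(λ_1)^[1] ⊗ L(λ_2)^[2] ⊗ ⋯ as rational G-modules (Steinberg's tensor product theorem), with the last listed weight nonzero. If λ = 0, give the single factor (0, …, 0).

((1, 0, 1, 0, 0, 0, 1, 0), (1, 0, 0, 1, 0, 0, 0, 1))

Compute c_i = Σ_j M_{ij} v_j with v = (0, 3, 0, -4, 1, -1, -1, -2):
  c_1 = 0*0 + 1*3 + 0*0 + 0*-4 + 0*1 + 0*-1 + -2*-1 + 1*-2 = 3
  c_2 = 0*0 + 0*3 + -1*0 + 0*-4 + 0*1 + 0*-1 + 0*-1 + 0*-2 = 0
  c_3 = 0*0 + 0*3 + 0*0 + 0*-4 + 0*1 + 0*-1 + -3*-1 + 1*-2 = 1
  c_4 = 0*0 + 0*3 + 0*0 + -1*-4 + 0*1 + 0*-1 + 2*-1 + 0*-2 = 2
  c_5 = 0*0 + 0*3 + 0*0 + 0*-4 + 0*1 + 0*-1 + -2*-1 + 1*-2 = 0
  c_6 = -1*0 + -1*3 + 0*0 + -2*-4 + -1*1 + 0*-1 + 4*-1 + 0*-2 = 0
  c_7 = 4*0 + 2*3 + 0*0 + 4*-4 + 4*1 + 1*-1 + -4*-1 + -2*-2 = 1
  c_8 = 1*0 + 0*3 + 0*0 + 0*-4 + 2*1 + 0*-1 + 2*-1 + -1*-2 = 2
Base-2 expansion of each c_i:
  c_1 = 3 = 1·2^0 + 1·2^1
  c_2 = 0
  c_3 = 1 = 1·2^0
  c_4 = 2 = 0·2^0 + 1·2^1
  c_5 = 0
  c_6 = 0
  c_7 = 1 = 1·2^0
  c_8 = 2 = 0·2^0 + 1·2^1
Factor λ_0 = (1, 0, 1, 0, 0, 0, 1, 0)
Factor λ_1 = (1, 0, 0, 1, 0, 0, 0, 1)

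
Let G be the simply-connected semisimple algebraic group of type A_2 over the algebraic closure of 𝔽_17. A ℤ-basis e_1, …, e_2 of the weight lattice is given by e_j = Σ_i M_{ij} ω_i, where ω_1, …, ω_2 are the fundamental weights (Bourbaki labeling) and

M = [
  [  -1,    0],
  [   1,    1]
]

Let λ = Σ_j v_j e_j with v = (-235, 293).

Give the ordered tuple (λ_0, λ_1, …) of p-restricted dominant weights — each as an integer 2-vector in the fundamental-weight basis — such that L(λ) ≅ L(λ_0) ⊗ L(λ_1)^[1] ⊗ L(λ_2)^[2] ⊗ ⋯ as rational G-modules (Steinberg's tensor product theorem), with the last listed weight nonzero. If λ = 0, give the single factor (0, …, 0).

((14, 7), (13, 3))

In the fundamental-weight basis, λ has coordinates c = M·v (v = (-235, 293)):
  c_1 = (-1)·(-235) + (0)·(293) = 235
  c_2 = (1)·(-235) + (1)·(293) = 58
Writing each c_i in base p = 17:
  c_1 = 235 = 14·17^0 + 13·17^1
  c_2 = 58 = 7·17^0 + 3·17^1
p-restricted factor λ_0 = (14, 7)
p-restricted factor λ_1 = (13, 3)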